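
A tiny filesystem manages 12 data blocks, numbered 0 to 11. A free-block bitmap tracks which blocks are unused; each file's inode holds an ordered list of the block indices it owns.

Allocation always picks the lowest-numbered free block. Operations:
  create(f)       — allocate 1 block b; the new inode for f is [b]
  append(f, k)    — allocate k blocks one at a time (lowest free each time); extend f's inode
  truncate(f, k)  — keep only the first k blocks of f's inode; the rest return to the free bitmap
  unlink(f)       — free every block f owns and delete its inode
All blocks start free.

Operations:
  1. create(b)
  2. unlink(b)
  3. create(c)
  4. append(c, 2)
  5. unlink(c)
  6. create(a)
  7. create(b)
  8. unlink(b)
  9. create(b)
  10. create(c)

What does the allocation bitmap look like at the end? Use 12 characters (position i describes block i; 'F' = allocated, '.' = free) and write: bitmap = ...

bitmap = FFF.........

[1] create(b) — b=0 (map F...........)
[2] unlink(b) —  (map ............)
[3] create(c) — c=0 (map F...........)
[4] append(c, 2) — c=0,1,2 (map FFF.........)
[5] unlink(c) —  (map ............)
[6] create(a) — a=0 (map F...........)
[7] create(b) — a=0 b=1 (map FF..........)
[8] unlink(b) — a=0 (map F...........)
[9] create(b) — a=0 b=1 (map FF..........)
[10] create(c) — a=0 b=1 c=2 (map FFF.........)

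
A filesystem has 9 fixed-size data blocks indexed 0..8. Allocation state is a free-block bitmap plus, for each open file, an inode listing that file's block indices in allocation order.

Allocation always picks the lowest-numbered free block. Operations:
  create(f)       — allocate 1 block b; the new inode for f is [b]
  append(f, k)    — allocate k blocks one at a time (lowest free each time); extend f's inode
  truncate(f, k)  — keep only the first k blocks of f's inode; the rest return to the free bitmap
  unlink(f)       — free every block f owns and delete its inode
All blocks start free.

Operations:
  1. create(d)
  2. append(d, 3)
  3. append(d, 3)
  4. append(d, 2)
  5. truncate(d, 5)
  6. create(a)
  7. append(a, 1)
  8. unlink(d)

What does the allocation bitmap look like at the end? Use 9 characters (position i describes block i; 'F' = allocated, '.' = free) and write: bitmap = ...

bitmap = .....FF..

after create(d) → d:[0]  free=[F........]
after append(d, 3) → d:[0, 1, 2, 3]  free=[FFFF.....]
after append(d, 3) → d:[0, 1, 2, 3, 4, 5, 6]  free=[FFFFFFF..]
after append(d, 2) → d:[0, 1, 2, 3, 4, 5, 6, 7, 8]  free=[FFFFFFFFF]
after truncate(d, 5) → d:[0, 1, 2, 3, 4]  free=[FFFFF....]
after create(a) → a:[5], d:[0, 1, 2, 3, 4]  free=[FFFFFF...]
after append(a, 1) → a:[5, 6], d:[0, 1, 2, 3, 4]  free=[FFFFFFF..]
after unlink(d) → a:[5, 6]  free=[.....FF..]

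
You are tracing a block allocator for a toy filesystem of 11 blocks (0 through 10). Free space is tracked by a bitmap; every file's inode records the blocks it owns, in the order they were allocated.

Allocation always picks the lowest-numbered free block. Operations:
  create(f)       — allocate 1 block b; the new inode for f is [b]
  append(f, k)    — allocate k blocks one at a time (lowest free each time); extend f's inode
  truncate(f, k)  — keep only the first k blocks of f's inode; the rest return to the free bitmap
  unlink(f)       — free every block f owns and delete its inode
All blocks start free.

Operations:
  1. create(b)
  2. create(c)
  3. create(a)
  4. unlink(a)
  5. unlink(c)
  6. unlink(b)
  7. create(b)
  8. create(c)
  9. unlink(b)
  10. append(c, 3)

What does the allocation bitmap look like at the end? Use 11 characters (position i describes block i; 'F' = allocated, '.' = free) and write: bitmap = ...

  1. create(b)  ⇒  F..........  {b→[0]}
  2. create(c)  ⇒  FF.........  {b→[0]; c→[1]}
  3. create(a)  ⇒  FFF........  {a→[2]; b→[0]; c→[1]}
  4. unlink(a)  ⇒  FF.........  {b→[0]; c→[1]}
  5. unlink(c)  ⇒  F..........  {b→[0]}
  6. unlink(b)  ⇒  ...........  {}
  7. create(b)  ⇒  F..........  {b→[0]}
  8. create(c)  ⇒  FF.........  {b→[0]; c→[1]}
  9. unlink(b)  ⇒  .F.........  {c→[1]}
  10. append(c, 3)  ⇒  FFFF.......  {c→[1, 0, 2, 3]}

bitmap = FFFF.......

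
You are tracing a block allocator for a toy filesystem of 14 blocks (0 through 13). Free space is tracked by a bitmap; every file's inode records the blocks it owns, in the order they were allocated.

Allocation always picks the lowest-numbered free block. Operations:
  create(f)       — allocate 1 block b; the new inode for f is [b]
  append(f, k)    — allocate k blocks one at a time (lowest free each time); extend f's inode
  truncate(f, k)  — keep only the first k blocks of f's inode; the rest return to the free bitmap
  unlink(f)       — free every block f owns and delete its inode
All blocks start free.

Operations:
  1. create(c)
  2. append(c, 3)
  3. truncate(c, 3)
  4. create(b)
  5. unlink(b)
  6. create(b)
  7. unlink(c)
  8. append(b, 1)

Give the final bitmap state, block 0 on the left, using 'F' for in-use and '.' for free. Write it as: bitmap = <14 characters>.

bitmap = F..F..........

  1. create(c)  ⇒  F.............  {c→[0]}
  2. append(c, 3)  ⇒  FFFF..........  {c→[0, 1, 2, 3]}
  3. truncate(c, 3)  ⇒  FFF...........  {c→[0, 1, 2]}
  4. create(b)  ⇒  FFFF..........  {b→[3]; c→[0, 1, 2]}
  5. unlink(b)  ⇒  FFF...........  {c→[0, 1, 2]}
  6. create(b)  ⇒  FFFF..........  {b→[3]; c→[0, 1, 2]}
  7. unlink(c)  ⇒  ...F..........  {b→[3]}
  8. append(b, 1)  ⇒  F..F..........  {b→[3, 0]}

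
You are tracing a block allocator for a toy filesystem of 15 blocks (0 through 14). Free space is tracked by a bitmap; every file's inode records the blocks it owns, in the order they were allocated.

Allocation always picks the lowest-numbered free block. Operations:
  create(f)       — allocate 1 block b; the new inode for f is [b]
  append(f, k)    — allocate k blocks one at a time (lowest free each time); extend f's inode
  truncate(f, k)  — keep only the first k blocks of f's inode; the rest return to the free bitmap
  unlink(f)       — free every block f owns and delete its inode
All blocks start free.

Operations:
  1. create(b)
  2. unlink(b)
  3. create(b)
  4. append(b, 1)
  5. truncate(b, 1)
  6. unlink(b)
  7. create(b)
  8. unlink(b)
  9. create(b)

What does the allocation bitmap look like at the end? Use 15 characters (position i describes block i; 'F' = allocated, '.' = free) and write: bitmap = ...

[1] create(b) — b=0 (map F..............)
[2] unlink(b) —  (map ...............)
[3] create(b) — b=0 (map F..............)
[4] append(b, 1) — b=0,1 (map FF.............)
[5] truncate(b, 1) — b=0 (map F..............)
[6] unlink(b) —  (map ...............)
[7] create(b) — b=0 (map F..............)
[8] unlink(b) —  (map ...............)
[9] create(b) — b=0 (map F..............)

bitmap = F..............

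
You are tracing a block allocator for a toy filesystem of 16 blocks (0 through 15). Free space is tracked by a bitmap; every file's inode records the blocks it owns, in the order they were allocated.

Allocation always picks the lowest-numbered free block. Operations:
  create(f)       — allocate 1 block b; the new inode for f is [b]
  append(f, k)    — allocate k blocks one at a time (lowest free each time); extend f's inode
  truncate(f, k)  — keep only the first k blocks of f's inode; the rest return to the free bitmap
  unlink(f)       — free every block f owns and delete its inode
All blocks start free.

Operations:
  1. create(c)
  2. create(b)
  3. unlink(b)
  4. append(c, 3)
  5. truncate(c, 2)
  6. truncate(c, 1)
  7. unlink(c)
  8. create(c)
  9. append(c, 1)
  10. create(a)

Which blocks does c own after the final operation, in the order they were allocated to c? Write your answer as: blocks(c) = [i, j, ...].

blocks(c) = [0, 1]

create(c): bitmap=F............... | c=[0]
create(b): bitmap=FF.............. | b=[1] c=[0]
unlink(b): bitmap=F............... | c=[0]
append(c, 3): bitmap=FFFF............ | c=[0, 1, 2, 3]
truncate(c, 2): bitmap=FF.............. | c=[0, 1]
truncate(c, 1): bitmap=F............... | c=[0]
unlink(c): bitmap=................ | 
create(c): bitmap=F............... | c=[0]
append(c, 1): bitmap=FF.............. | c=[0, 1]
create(a): bitmap=FFF............. | a=[2] c=[0, 1]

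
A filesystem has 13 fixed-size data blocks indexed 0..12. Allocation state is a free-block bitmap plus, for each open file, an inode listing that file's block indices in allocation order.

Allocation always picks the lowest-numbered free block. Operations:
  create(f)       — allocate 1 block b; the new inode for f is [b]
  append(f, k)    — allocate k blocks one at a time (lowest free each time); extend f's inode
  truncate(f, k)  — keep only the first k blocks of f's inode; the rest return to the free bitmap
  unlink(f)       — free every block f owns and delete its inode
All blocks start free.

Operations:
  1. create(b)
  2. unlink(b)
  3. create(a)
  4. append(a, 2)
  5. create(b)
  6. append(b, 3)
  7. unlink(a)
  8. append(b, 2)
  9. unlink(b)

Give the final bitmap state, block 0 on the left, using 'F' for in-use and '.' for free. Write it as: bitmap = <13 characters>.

bitmap = .............

[1] create(b) — b=0 (map F............)
[2] unlink(b) —  (map .............)
[3] create(a) — a=0 (map F............)
[4] append(a, 2) — a=0,1,2 (map FFF..........)
[5] create(b) — a=0,1,2 b=3 (map FFFF.........)
[6] append(b, 3) — a=0,1,2 b=3,4,5,6 (map FFFFFFF......)
[7] unlink(a) — b=3,4,5,6 (map ...FFFF......)
[8] append(b, 2) — b=3,4,5,6,0,1 (map FF.FFFF......)
[9] unlink(b) —  (map .............)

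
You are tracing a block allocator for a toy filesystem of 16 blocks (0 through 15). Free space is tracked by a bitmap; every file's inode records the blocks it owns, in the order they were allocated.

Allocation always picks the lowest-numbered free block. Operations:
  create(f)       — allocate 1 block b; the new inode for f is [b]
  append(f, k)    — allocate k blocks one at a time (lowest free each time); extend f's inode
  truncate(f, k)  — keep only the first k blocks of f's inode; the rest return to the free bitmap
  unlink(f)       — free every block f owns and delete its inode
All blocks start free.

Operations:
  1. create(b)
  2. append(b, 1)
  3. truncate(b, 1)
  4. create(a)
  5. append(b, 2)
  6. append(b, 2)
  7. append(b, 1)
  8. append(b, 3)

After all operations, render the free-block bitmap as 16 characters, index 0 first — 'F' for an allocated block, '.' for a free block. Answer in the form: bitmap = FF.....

create(b): bitmap=F............... | b=[0]
append(b, 1): bitmap=FF.............. | b=[0, 1]
truncate(b, 1): bitmap=F............... | b=[0]
create(a): bitmap=FF.............. | a=[1] b=[0]
append(b, 2): bitmap=FFFF............ | a=[1] b=[0, 2, 3]
append(b, 2): bitmap=FFFFFF.......... | a=[1] b=[0, 2, 3, 4, 5]
append(b, 1): bitmap=FFFFFFF......... | a=[1] b=[0, 2, 3, 4, 5, 6]
append(b, 3): bitmap=FFFFFFFFFF...... | a=[1] b=[0, 2, 3, 4, 5, 6, 7, 8, 9]

bitmap = FFFFFFFFFF......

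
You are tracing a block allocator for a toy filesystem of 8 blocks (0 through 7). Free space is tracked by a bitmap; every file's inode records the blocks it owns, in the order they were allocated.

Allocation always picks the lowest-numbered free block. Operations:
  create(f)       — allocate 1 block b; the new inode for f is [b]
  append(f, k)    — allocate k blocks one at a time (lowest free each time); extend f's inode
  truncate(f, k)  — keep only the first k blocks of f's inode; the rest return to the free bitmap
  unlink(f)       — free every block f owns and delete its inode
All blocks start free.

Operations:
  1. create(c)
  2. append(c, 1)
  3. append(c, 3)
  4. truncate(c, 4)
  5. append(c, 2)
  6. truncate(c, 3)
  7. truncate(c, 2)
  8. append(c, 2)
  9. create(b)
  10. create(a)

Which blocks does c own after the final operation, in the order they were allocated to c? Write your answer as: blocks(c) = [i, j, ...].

after create(c) → c:[0]  free=[F.......]
after append(c, 1) → c:[0, 1]  free=[FF......]
after append(c, 3) → c:[0, 1, 2, 3, 4]  free=[FFFFF...]
after truncate(c, 4) → c:[0, 1, 2, 3]  free=[FFFF....]
after append(c, 2) → c:[0, 1, 2, 3, 4, 5]  free=[FFFFFF..]
after truncate(c, 3) → c:[0, 1, 2]  free=[FFF.....]
after truncate(c, 2) → c:[0, 1]  free=[FF......]
after append(c, 2) → c:[0, 1, 2, 3]  free=[FFFF....]
after create(b) → b:[4], c:[0, 1, 2, 3]  free=[FFFFF...]
after create(a) → a:[5], b:[4], c:[0, 1, 2, 3]  free=[FFFFFF..]

blocks(c) = [0, 1, 2, 3]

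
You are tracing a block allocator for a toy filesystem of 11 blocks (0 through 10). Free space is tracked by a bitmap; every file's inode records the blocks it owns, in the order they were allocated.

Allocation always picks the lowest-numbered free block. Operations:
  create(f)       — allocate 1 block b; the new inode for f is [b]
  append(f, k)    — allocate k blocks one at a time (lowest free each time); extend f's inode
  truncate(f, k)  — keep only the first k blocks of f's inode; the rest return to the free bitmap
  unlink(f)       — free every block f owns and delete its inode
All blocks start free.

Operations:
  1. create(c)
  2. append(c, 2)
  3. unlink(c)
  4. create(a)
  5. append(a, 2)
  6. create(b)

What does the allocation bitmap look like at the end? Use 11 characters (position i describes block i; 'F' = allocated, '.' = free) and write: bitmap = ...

create(c): bitmap=F.......... | c=[0]
append(c, 2): bitmap=FFF........ | c=[0, 1, 2]
unlink(c): bitmap=........... | 
create(a): bitmap=F.......... | a=[0]
append(a, 2): bitmap=FFF........ | a=[0, 1, 2]
create(b): bitmap=FFFF....... | a=[0, 1, 2] b=[3]

bitmap = FFFF.......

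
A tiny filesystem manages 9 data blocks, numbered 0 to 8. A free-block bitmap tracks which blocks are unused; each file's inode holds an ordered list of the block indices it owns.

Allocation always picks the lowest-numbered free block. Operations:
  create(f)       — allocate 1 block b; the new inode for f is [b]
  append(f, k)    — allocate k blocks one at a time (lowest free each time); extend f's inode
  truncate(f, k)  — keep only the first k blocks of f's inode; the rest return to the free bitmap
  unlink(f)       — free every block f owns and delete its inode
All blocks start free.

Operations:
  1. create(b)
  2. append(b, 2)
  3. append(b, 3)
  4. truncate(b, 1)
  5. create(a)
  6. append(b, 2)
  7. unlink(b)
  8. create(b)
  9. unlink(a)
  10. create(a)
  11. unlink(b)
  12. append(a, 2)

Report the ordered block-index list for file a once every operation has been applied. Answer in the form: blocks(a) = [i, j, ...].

blocks(a) = [1, 0, 2]

create(b): bitmap=F........ | b=[0]
append(b, 2): bitmap=FFF...... | b=[0, 1, 2]
append(b, 3): bitmap=FFFFFF... | b=[0, 1, 2, 3, 4, 5]
truncate(b, 1): bitmap=F........ | b=[0]
create(a): bitmap=FF....... | a=[1] b=[0]
append(b, 2): bitmap=FFFF..... | a=[1] b=[0, 2, 3]
unlink(b): bitmap=.F....... | a=[1]
create(b): bitmap=FF....... | a=[1] b=[0]
unlink(a): bitmap=F........ | b=[0]
create(a): bitmap=FF....... | a=[1] b=[0]
unlink(b): bitmap=.F....... | a=[1]
append(a, 2): bitmap=FFF...... | a=[1, 0, 2]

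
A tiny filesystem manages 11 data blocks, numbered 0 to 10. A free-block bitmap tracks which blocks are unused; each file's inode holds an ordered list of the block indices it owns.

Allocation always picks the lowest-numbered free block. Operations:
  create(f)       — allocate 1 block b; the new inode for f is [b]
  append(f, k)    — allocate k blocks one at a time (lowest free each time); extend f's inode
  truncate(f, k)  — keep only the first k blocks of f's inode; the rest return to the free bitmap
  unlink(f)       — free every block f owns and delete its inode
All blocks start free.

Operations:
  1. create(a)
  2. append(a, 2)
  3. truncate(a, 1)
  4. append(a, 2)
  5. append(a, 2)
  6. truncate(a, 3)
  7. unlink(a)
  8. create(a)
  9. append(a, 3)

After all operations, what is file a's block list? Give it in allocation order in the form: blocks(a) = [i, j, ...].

blocks(a) = [0, 1, 2, 3]

after create(a) → a:[0]  free=[F..........]
after append(a, 2) → a:[0, 1, 2]  free=[FFF........]
after truncate(a, 1) → a:[0]  free=[F..........]
after append(a, 2) → a:[0, 1, 2]  free=[FFF........]
after append(a, 2) → a:[0, 1, 2, 3, 4]  free=[FFFFF......]
after truncate(a, 3) → a:[0, 1, 2]  free=[FFF........]
after unlink(a) →   free=[...........]
after create(a) → a:[0]  free=[F..........]
after append(a, 3) → a:[0, 1, 2, 3]  free=[FFFF.......]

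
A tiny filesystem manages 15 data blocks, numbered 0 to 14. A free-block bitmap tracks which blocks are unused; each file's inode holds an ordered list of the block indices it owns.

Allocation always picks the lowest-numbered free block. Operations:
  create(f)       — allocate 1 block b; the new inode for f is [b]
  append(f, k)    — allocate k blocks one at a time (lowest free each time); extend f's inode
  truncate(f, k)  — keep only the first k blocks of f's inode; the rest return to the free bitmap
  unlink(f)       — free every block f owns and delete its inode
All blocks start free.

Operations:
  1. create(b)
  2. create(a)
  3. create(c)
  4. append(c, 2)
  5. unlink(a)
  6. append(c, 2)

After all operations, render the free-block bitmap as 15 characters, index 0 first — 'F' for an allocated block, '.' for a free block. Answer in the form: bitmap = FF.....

after create(b) → b:[0]  free=[F..............]
after create(a) → a:[1], b:[0]  free=[FF.............]
after create(c) → a:[1], b:[0], c:[2]  free=[FFF............]
after append(c, 2) → a:[1], b:[0], c:[2, 3, 4]  free=[FFFFF..........]
after unlink(a) → b:[0], c:[2, 3, 4]  free=[F.FFF..........]
after append(c, 2) → b:[0], c:[2, 3, 4, 1, 5]  free=[FFFFFF.........]

bitmap = FFFFFF.........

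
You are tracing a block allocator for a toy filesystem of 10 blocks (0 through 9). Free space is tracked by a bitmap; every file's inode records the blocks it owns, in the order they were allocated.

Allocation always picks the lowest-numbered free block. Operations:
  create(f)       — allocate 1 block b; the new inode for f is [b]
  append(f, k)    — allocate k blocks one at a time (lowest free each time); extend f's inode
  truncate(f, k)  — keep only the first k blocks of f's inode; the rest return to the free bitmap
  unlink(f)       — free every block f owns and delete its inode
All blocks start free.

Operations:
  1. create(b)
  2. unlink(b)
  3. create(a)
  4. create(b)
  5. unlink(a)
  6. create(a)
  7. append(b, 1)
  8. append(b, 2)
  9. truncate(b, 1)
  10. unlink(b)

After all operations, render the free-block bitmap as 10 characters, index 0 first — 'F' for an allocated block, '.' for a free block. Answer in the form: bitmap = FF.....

  1. create(b)  ⇒  F.........  {b→[0]}
  2. unlink(b)  ⇒  ..........  {}
  3. create(a)  ⇒  F.........  {a→[0]}
  4. create(b)  ⇒  FF........  {a→[0]; b→[1]}
  5. unlink(a)  ⇒  .F........  {b→[1]}
  6. create(a)  ⇒  FF........  {a→[0]; b→[1]}
  7. append(b, 1)  ⇒  FFF.......  {a→[0]; b→[1, 2]}
  8. append(b, 2)  ⇒  FFFFF.....  {a→[0]; b→[1, 2, 3, 4]}
  9. truncate(b, 1)  ⇒  FF........  {a→[0]; b→[1]}
  10. unlink(b)  ⇒  F.........  {a→[0]}

bitmap = F.........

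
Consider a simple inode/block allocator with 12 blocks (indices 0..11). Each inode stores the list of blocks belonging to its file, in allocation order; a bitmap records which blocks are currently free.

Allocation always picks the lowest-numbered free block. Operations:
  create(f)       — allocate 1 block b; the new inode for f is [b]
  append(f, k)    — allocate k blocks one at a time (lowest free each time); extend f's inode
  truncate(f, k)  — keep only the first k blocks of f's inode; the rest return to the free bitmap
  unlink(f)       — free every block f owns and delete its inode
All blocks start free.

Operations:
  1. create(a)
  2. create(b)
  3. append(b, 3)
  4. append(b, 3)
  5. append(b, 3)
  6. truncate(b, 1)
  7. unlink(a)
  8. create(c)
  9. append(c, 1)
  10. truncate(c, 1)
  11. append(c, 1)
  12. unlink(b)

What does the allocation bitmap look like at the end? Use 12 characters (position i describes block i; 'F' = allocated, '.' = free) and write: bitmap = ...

bitmap = F.F.........

[1] create(a) — a=0 (map F...........)
[2] create(b) — a=0 b=1 (map FF..........)
[3] append(b, 3) — a=0 b=1,2,3,4 (map FFFFF.......)
[4] append(b, 3) — a=0 b=1,2,3,4,5,6,7 (map FFFFFFFF....)
[5] append(b, 3) — a=0 b=1,2,3,4,5,6,7,8,9,10 (map FFFFFFFFFFF.)
[6] truncate(b, 1) — a=0 b=1 (map FF..........)
[7] unlink(a) — b=1 (map .F..........)
[8] create(c) — b=1 c=0 (map FF..........)
[9] append(c, 1) — b=1 c=0,2 (map FFF.........)
[10] truncate(c, 1) — b=1 c=0 (map FF..........)
[11] append(c, 1) — b=1 c=0,2 (map FFF.........)
[12] unlink(b) — c=0,2 (map F.F.........)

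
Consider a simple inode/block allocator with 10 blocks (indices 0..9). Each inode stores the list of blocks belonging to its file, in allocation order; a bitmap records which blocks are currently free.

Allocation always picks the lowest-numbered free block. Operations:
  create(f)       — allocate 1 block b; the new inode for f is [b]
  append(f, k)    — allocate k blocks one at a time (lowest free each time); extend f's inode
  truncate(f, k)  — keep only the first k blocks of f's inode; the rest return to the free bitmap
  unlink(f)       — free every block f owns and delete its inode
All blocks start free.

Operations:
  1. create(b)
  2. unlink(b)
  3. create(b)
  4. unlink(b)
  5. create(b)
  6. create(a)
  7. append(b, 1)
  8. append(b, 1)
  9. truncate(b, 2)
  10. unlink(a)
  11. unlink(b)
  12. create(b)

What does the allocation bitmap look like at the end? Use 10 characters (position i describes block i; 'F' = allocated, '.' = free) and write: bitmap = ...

  1. create(b)  ⇒  F.........  {b→[0]}
  2. unlink(b)  ⇒  ..........  {}
  3. create(b)  ⇒  F.........  {b→[0]}
  4. unlink(b)  ⇒  ..........  {}
  5. create(b)  ⇒  F.........  {b→[0]}
  6. create(a)  ⇒  FF........  {a→[1]; b→[0]}
  7. append(b, 1)  ⇒  FFF.......  {a→[1]; b→[0, 2]}
  8. append(b, 1)  ⇒  FFFF......  {a→[1]; b→[0, 2, 3]}
  9. truncate(b, 2)  ⇒  FFF.......  {a→[1]; b→[0, 2]}
  10. unlink(a)  ⇒  F.F.......  {b→[0, 2]}
  11. unlink(b)  ⇒  ..........  {}
  12. create(b)  ⇒  F.........  {b→[0]}

bitmap = F.........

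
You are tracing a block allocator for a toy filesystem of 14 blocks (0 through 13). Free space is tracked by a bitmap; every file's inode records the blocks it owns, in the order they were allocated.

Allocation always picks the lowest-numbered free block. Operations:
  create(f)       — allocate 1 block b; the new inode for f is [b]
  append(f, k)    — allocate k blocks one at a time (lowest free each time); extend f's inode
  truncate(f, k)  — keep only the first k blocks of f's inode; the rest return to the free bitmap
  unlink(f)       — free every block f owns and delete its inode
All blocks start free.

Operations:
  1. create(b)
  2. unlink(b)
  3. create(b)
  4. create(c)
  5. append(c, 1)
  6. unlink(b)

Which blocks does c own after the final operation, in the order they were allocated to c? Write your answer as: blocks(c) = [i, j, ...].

[1] create(b) — b=0 (map F.............)
[2] unlink(b) —  (map ..............)
[3] create(b) — b=0 (map F.............)
[4] create(c) — b=0 c=1 (map FF............)
[5] append(c, 1) — b=0 c=1,2 (map FFF...........)
[6] unlink(b) — c=1,2 (map .FF...........)

blocks(c) = [1, 2]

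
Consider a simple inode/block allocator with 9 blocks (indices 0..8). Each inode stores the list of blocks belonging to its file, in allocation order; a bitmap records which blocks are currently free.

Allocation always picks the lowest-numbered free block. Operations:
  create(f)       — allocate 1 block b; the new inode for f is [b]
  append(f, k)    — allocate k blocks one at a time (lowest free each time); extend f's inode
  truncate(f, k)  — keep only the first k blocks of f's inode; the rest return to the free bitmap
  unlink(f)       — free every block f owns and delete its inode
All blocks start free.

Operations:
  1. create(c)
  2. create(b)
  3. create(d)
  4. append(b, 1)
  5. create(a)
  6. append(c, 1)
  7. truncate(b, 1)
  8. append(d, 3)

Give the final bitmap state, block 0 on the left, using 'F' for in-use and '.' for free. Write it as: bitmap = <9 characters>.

  1. create(c)  ⇒  F........  {c→[0]}
  2. create(b)  ⇒  FF.......  {b→[1]; c→[0]}
  3. create(d)  ⇒  FFF......  {b→[1]; c→[0]; d→[2]}
  4. append(b, 1)  ⇒  FFFF.....  {b→[1, 3]; c→[0]; d→[2]}
  5. create(a)  ⇒  FFFFF....  {a→[4]; b→[1, 3]; c→[0]; d→[2]}
  6. append(c, 1)  ⇒  FFFFFF...  {a→[4]; b→[1, 3]; c→[0, 5]; d→[2]}
  7. truncate(b, 1)  ⇒  FFF.FF...  {a→[4]; b→[1]; c→[0, 5]; d→[2]}
  8. append(d, 3)  ⇒  FFFFFFFF.  {a→[4]; b→[1]; c→[0, 5]; d→[2, 3, 6, 7]}

bitmap = FFFFFFFF.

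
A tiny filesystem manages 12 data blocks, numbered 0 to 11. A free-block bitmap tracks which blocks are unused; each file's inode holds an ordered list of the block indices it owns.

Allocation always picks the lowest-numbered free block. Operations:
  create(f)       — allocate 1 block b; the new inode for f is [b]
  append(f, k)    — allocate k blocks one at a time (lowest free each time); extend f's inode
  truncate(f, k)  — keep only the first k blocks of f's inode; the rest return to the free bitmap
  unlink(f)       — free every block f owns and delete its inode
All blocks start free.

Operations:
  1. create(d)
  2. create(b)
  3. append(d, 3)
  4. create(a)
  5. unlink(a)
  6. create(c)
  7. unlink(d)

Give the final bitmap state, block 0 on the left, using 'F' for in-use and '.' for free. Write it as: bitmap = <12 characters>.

bitmap = .F...F......

[1] create(d) — d=0 (map F...........)
[2] create(b) — b=1 d=0 (map FF..........)
[3] append(d, 3) — b=1 d=0,2,3,4 (map FFFFF.......)
[4] create(a) — a=5 b=1 d=0,2,3,4 (map FFFFFF......)
[5] unlink(a) — b=1 d=0,2,3,4 (map FFFFF.......)
[6] create(c) — b=1 c=5 d=0,2,3,4 (map FFFFFF......)
[7] unlink(d) — b=1 c=5 (map .F...F......)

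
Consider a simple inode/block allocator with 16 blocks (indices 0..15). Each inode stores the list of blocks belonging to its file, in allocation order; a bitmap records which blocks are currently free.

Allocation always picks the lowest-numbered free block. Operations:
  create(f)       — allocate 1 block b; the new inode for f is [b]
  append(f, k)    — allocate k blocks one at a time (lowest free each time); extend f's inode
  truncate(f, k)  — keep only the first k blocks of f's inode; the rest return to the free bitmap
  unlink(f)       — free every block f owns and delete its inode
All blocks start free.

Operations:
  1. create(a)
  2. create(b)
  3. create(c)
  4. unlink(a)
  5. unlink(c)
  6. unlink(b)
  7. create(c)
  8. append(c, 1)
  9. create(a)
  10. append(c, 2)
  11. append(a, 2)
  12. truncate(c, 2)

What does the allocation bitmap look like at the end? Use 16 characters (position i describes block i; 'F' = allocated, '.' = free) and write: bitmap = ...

bitmap = FFF..FF.........

  1. create(a)  ⇒  F...............  {a→[0]}
  2. create(b)  ⇒  FF..............  {a→[0]; b→[1]}
  3. create(c)  ⇒  FFF.............  {a→[0]; b→[1]; c→[2]}
  4. unlink(a)  ⇒  .FF.............  {b→[1]; c→[2]}
  5. unlink(c)  ⇒  .F..............  {b→[1]}
  6. unlink(b)  ⇒  ................  {}
  7. create(c)  ⇒  F...............  {c→[0]}
  8. append(c, 1)  ⇒  FF..............  {c→[0, 1]}
  9. create(a)  ⇒  FFF.............  {a→[2]; c→[0, 1]}
  10. append(c, 2)  ⇒  FFFFF...........  {a→[2]; c→[0, 1, 3, 4]}
  11. append(a, 2)  ⇒  FFFFFFF.........  {a→[2, 5, 6]; c→[0, 1, 3, 4]}
  12. truncate(c, 2)  ⇒  FFF..FF.........  {a→[2, 5, 6]; c→[0, 1]}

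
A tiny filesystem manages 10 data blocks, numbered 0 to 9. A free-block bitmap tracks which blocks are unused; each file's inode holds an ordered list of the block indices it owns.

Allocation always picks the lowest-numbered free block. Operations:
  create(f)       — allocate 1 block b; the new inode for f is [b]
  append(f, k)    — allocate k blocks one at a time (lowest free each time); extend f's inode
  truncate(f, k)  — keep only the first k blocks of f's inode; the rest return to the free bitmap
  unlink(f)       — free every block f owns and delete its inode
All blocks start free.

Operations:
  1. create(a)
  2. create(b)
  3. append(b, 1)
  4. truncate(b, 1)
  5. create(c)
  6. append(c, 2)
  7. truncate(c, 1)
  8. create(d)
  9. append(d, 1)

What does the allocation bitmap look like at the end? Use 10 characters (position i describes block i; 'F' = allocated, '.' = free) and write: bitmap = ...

[1] create(a) — a=0 (map F.........)
[2] create(b) — a=0 b=1 (map FF........)
[3] append(b, 1) — a=0 b=1,2 (map FFF.......)
[4] truncate(b, 1) — a=0 b=1 (map FF........)
[5] create(c) — a=0 b=1 c=2 (map FFF.......)
[6] append(c, 2) — a=0 b=1 c=2,3,4 (map FFFFF.....)
[7] truncate(c, 1) — a=0 b=1 c=2 (map FFF.......)
[8] create(d) — a=0 b=1 c=2 d=3 (map FFFF......)
[9] append(d, 1) — a=0 b=1 c=2 d=3,4 (map FFFFF.....)

bitmap = FFFFF.....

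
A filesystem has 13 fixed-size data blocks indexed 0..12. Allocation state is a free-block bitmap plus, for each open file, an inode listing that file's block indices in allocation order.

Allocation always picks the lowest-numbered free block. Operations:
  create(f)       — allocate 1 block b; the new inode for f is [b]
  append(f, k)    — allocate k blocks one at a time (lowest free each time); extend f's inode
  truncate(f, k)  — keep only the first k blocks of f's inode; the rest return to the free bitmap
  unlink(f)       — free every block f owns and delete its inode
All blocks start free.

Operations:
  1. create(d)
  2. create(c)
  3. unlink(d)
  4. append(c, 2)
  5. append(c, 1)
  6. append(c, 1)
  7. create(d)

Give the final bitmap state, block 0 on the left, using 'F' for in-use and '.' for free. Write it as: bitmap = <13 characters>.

bitmap = FFFFFF.......

after create(d) → d:[0]  free=[F............]
after create(c) → c:[1], d:[0]  free=[FF...........]
after unlink(d) → c:[1]  free=[.F...........]
after append(c, 2) → c:[1, 0, 2]  free=[FFF..........]
after append(c, 1) → c:[1, 0, 2, 3]  free=[FFFF.........]
after append(c, 1) → c:[1, 0, 2, 3, 4]  free=[FFFFF........]
after create(d) → c:[1, 0, 2, 3, 4], d:[5]  free=[FFFFFF.......]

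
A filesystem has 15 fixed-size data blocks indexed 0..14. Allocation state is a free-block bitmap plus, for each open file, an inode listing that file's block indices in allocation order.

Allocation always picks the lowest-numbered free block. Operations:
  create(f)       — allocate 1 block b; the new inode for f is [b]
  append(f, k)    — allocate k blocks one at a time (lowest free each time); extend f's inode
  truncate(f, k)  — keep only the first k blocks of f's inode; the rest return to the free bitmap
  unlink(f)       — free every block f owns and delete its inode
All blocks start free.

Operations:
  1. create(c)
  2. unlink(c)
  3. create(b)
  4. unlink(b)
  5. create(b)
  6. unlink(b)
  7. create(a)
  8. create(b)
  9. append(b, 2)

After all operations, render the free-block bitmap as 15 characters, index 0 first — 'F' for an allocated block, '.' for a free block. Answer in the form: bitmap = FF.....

after create(c) → c:[0]  free=[F..............]
after unlink(c) →   free=[...............]
after create(b) → b:[0]  free=[F..............]
after unlink(b) →   free=[...............]
after create(b) → b:[0]  free=[F..............]
after unlink(b) →   free=[...............]
after create(a) → a:[0]  free=[F..............]
after create(b) → a:[0], b:[1]  free=[FF.............]
after append(b, 2) → a:[0], b:[1, 2, 3]  free=[FFFF...........]

bitmap = FFFF...........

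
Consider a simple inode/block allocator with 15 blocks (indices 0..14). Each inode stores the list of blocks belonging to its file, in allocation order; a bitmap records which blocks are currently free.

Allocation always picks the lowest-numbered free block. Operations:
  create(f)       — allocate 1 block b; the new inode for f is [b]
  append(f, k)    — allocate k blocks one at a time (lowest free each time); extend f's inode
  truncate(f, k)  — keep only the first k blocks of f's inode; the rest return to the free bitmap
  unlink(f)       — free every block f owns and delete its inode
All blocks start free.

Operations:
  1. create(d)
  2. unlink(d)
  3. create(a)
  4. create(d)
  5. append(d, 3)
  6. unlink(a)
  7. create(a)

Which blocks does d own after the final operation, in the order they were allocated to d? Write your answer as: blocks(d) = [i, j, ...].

blocks(d) = [1, 2, 3, 4]

after create(d) → d:[0]  free=[F..............]
after unlink(d) →   free=[...............]
after create(a) → a:[0]  free=[F..............]
after create(d) → a:[0], d:[1]  free=[FF.............]
after append(d, 3) → a:[0], d:[1, 2, 3, 4]  free=[FFFFF..........]
after unlink(a) → d:[1, 2, 3, 4]  free=[.FFFF..........]
after create(a) → a:[0], d:[1, 2, 3, 4]  free=[FFFFF..........]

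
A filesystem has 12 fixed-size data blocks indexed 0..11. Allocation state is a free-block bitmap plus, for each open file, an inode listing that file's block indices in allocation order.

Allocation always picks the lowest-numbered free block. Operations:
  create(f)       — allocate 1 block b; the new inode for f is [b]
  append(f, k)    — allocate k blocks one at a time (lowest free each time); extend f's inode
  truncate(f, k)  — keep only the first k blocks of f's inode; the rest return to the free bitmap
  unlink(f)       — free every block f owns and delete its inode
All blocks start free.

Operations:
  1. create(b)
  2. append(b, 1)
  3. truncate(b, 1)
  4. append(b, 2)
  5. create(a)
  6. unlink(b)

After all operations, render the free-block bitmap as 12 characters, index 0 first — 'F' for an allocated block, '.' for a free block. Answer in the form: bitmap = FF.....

create(b): bitmap=F........... | b=[0]
append(b, 1): bitmap=FF.......... | b=[0, 1]
truncate(b, 1): bitmap=F........... | b=[0]
append(b, 2): bitmap=FFF......... | b=[0, 1, 2]
create(a): bitmap=FFFF........ | a=[3] b=[0, 1, 2]
unlink(b): bitmap=...F........ | a=[3]

bitmap = ...F........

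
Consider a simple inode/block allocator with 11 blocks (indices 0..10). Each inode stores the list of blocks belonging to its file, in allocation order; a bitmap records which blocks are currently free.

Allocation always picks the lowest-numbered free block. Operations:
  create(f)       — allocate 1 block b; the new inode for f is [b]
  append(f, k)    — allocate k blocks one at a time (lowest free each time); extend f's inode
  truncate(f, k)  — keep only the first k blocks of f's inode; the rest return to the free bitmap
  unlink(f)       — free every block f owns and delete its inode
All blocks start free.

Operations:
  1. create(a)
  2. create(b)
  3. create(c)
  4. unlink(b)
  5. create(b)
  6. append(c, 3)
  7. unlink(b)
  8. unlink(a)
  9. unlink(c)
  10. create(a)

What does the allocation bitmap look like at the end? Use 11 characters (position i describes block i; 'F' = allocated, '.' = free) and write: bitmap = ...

bitmap = F..........

create(a): bitmap=F.......... | a=[0]
create(b): bitmap=FF......... | a=[0] b=[1]
create(c): bitmap=FFF........ | a=[0] b=[1] c=[2]
unlink(b): bitmap=F.F........ | a=[0] c=[2]
create(b): bitmap=FFF........ | a=[0] b=[1] c=[2]
append(c, 3): bitmap=FFFFFF..... | a=[0] b=[1] c=[2, 3, 4, 5]
unlink(b): bitmap=F.FFFF..... | a=[0] c=[2, 3, 4, 5]
unlink(a): bitmap=..FFFF..... | c=[2, 3, 4, 5]
unlink(c): bitmap=........... | 
create(a): bitmap=F.......... | a=[0]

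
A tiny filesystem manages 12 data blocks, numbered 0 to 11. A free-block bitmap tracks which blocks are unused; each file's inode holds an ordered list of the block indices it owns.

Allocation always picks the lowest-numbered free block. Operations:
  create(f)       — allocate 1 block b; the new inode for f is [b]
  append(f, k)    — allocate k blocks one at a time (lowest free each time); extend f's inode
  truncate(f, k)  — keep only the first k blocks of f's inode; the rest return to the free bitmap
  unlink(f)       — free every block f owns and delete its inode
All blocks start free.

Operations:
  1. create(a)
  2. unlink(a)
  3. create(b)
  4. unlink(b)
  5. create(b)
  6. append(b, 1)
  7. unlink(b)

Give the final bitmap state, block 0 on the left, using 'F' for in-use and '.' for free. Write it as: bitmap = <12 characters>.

bitmap = ............

  1. create(a)  ⇒  F...........  {a→[0]}
  2. unlink(a)  ⇒  ............  {}
  3. create(b)  ⇒  F...........  {b→[0]}
  4. unlink(b)  ⇒  ............  {}
  5. create(b)  ⇒  F...........  {b→[0]}
  6. append(b, 1)  ⇒  FF..........  {b→[0, 1]}
  7. unlink(b)  ⇒  ............  {}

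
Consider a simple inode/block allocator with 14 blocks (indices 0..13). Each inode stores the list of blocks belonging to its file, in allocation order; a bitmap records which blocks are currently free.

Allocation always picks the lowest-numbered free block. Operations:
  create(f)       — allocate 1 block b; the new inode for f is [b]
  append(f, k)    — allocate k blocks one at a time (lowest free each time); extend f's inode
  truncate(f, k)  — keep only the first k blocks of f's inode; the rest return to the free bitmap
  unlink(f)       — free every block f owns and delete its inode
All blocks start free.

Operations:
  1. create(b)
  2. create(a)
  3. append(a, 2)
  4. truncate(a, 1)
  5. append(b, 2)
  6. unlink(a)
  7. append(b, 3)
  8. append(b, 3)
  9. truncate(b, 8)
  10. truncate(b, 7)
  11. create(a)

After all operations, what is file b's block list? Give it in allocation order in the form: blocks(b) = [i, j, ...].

[1] create(b) — b=0 (map F.............)
[2] create(a) — a=1 b=0 (map FF............)
[3] append(a, 2) — a=1,2,3 b=0 (map FFFF..........)
[4] truncate(a, 1) — a=1 b=0 (map FF............)
[5] append(b, 2) — a=1 b=0,2,3 (map FFFF..........)
[6] unlink(a) — b=0,2,3 (map F.FF..........)
[7] append(b, 3) — b=0,2,3,1,4,5 (map FFFFFF........)
[8] append(b, 3) — b=0,2,3,1,4,5,6,7,8 (map FFFFFFFFF.....)
[9] truncate(b, 8) — b=0,2,3,1,4,5,6,7 (map FFFFFFFF......)
[10] truncate(b, 7) — b=0,2,3,1,4,5,6 (map FFFFFFF.......)
[11] create(a) — a=7 b=0,2,3,1,4,5,6 (map FFFFFFFF......)

blocks(b) = [0, 2, 3, 1, 4, 5, 6]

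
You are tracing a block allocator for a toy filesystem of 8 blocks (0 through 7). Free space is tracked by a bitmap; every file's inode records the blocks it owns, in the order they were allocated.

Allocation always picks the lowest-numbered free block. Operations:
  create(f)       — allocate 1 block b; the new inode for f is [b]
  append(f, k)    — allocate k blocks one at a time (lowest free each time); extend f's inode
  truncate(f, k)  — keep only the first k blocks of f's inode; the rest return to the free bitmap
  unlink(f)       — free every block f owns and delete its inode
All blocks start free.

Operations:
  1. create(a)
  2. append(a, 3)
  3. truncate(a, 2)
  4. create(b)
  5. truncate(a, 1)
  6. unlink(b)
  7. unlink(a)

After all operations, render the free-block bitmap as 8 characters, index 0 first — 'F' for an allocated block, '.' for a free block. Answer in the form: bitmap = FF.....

after create(a) → a:[0]  free=[F.......]
after append(a, 3) → a:[0, 1, 2, 3]  free=[FFFF....]
after truncate(a, 2) → a:[0, 1]  free=[FF......]
after create(b) → a:[0, 1], b:[2]  free=[FFF.....]
after truncate(a, 1) → a:[0], b:[2]  free=[F.F.....]
after unlink(b) → a:[0]  free=[F.......]
after unlink(a) →   free=[........]

bitmap = ........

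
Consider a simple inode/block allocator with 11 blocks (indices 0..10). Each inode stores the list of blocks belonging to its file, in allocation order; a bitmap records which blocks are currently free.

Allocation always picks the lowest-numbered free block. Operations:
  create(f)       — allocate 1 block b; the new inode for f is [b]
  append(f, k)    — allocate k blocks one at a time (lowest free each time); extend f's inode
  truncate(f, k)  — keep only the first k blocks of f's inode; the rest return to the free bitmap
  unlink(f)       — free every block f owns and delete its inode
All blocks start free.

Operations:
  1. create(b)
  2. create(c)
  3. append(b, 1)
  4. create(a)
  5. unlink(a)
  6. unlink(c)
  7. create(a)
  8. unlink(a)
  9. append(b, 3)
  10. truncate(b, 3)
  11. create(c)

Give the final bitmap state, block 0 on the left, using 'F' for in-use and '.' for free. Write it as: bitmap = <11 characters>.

[1] create(b) — b=0 (map F..........)
[2] create(c) — b=0 c=1 (map FF.........)
[3] append(b, 1) — b=0,2 c=1 (map FFF........)
[4] create(a) — a=3 b=0,2 c=1 (map FFFF.......)
[5] unlink(a) — b=0,2 c=1 (map FFF........)
[6] unlink(c) — b=0,2 (map F.F........)
[7] create(a) — a=1 b=0,2 (map FFF........)
[8] unlink(a) — b=0,2 (map F.F........)
[9] append(b, 3) — b=0,2,1,3,4 (map FFFFF......)
[10] truncate(b, 3) — b=0,2,1 (map FFF........)
[11] create(c) — b=0,2,1 c=3 (map FFFF.......)

bitmap = FFFF.......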